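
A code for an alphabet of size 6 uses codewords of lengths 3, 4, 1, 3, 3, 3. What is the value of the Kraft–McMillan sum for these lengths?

1.0625

With common denominator 2^4 = 16: Σ 2^(−ℓᵢ) = 2/16 + 1/16 + 8/16 + 2/16 + 2/16 + 2/16 = 17/16 = 1.0625.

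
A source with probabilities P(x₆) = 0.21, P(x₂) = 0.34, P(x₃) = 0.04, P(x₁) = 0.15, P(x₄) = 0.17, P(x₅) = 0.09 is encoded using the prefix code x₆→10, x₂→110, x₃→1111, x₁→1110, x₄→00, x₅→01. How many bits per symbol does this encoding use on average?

2.72 bits/symbol

L̄ = Σ pᵢ·ℓᵢ = 0.21·2 + 0.34·3 + 0.04·4 + 0.15·4 + 0.17·2 + 0.09·2 = 2.72 bits/symbol.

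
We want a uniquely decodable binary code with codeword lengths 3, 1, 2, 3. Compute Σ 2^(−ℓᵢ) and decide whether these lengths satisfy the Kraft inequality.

With common denominator 2^3 = 8: Σ 2^(−ℓᵢ) = 1/8 + 4/8 + 2/8 + 1/8 = 8/8 = 1.
Kraft's inequality requires Σ ≤ 1; here Σ = 1 ≤ 1, so such a prefix code exists.

1; yes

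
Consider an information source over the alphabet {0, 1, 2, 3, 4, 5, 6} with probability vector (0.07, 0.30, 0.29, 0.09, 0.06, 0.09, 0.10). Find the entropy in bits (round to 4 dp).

2.5086 bits

H = −Σ pᵢ log₂ pᵢ.
−0.07·log₂(0.07) = 0.2686
−0.30·log₂(0.30) = 0.5211
−0.29·log₂(0.29) = 0.5179
−0.09·log₂(0.09) = 0.3127
−0.06·log₂(0.06) = 0.2435
−0.09·log₂(0.09) = 0.3127
−0.10·log₂(0.10) = 0.3322
Sum ≈ 2.5086 → 2.5086 bits.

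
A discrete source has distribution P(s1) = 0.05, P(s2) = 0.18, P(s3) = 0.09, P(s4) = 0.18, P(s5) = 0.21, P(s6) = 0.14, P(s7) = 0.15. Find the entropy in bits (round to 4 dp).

2.6998 bits

H = −Σ pᵢ log₂ pᵢ.
−0.05·log₂(0.05) = 0.2161
−0.18·log₂(0.18) = 0.4453
−0.09·log₂(0.09) = 0.3127
−0.18·log₂(0.18) = 0.4453
−0.21·log₂(0.21) = 0.4728
−0.14·log₂(0.14) = 0.3971
−0.15·log₂(0.15) = 0.4105
Sum ≈ 2.6998 → 2.6998 bits.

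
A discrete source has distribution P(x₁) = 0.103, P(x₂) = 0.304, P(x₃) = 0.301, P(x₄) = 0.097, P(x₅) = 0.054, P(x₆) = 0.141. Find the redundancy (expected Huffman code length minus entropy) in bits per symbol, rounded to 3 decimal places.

0.061 bits

Entropy H = −Σ p log₂ p ≈ 2.3338 bits.
Huffman merges: 27/500+97/1000→151/1000; 103/1000+141/1000→61/250; 151/1000+61/250→79/200; 301/1000+38/125→121/200; 79/200+121/200→1. L = 479/200 ≈ 2.3950.
L − H = 2.3950 − 2.3338 = 0.061 bits.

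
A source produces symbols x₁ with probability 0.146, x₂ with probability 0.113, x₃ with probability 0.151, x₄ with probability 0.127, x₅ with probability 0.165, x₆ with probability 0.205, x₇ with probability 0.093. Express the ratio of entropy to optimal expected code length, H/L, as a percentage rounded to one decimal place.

Entropy H = −Σ p log₂ p ≈ 2.7669 bits.
Huffman merges: 93/1000+113/1000→103/500; 127/1000+73/500→273/1000; 151/1000+33/200→79/250; 41/200+103/500→411/1000; 273/1000+79/250→589/1000; 411/1000+589/1000→1. L = 559/200 ≈ 2.7950.
Efficiency = H/L = 2.7669/2.7950 = 99.0%.

99.0%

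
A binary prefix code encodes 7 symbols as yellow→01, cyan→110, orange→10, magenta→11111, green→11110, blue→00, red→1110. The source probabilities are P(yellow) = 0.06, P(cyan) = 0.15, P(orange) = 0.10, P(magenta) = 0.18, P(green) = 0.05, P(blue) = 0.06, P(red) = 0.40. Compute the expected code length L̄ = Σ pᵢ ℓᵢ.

3.64 bits/symbol

L̄ = Σ pᵢ·ℓᵢ = 0.06·2 + 0.15·3 + 0.10·2 + 0.18·5 + 0.05·5 + 0.06·2 + 0.40·4 = 3.64 bits/symbol.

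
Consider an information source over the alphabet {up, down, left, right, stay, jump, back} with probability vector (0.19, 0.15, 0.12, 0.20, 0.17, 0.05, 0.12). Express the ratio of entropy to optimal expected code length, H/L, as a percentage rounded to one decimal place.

97.7%

Entropy H = −Σ p log₂ p ≈ 2.7150 bits.
Huffman merges: 1/20+3/25→17/100; 3/25+3/20→27/100; 17/100+17/100→17/50; 19/100+1/5→39/100; 27/100+17/50→61/100; 39/100+61/100→1. L = 139/50 ≈ 2.7800.
Efficiency = H/L = 2.7150/2.7800 = 97.7%.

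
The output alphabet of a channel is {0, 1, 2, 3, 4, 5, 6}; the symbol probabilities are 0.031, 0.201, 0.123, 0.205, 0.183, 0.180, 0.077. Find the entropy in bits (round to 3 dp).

H = −Σ pᵢ log₂ pᵢ.
−0.031·log₂(0.031) = 0.1554
−0.201·log₂(0.201) = 0.4653
−0.123·log₂(0.123) = 0.3719
−0.205·log₂(0.205) = 0.4687
−0.183·log₂(0.183) = 0.4484
−0.180·log₂(0.180) = 0.4453
−0.077·log₂(0.077) = 0.2848
Sum ≈ 2.6397 → 2.640 bits.

2.640 bits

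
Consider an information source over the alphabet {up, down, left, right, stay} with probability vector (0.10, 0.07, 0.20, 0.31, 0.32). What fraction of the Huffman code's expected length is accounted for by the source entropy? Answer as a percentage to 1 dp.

Entropy H = −Σ p log₂ p ≈ 2.1150 bits.
Huffman merges: 7/100+1/10→17/100; 17/100+1/5→37/100; 31/100+8/25→63/100; 37/100+63/100→1. L = 217/100 ≈ 2.1700.
Efficiency = H/L = 2.1150/2.1700 = 97.5%.

97.5%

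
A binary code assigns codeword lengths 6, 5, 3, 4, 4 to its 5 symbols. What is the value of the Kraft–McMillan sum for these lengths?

With common denominator 2^6 = 64: Σ 2^(−ℓᵢ) = 1/64 + 2/64 + 8/64 + 4/64 + 4/64 = 19/64 = 0.296875.

0.296875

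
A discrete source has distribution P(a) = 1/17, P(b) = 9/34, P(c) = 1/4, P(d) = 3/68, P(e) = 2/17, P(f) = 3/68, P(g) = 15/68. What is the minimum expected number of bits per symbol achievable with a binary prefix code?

2.5 bits/symbol

Repeatedly combine the two least-probable nodes; the expected code length is the sum of the merged weights.
merge 3/68 + 3/68 → 3/34
merge 1/17 + 3/34 → 5/34
merge 2/17 + 5/34 → 9/34
merge 15/68 + 1/4 → 8/17
merge 9/34 + 9/34 → 9/17
merge 8/17 + 9/17 → 1
L = 3/34 + 5/34 + 9/34 + 8/17 + 9/17 + 1 = 5/2 = 2.5 bits/symbol.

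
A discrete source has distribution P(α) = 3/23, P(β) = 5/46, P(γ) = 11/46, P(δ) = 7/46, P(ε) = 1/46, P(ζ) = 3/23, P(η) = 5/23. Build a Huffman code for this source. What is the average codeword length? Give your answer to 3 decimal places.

Repeatedly combine the two least-probable nodes; the expected code length is the sum of the merged weights.
merge 1/46 + 5/46 → 3/23
merge 3/23 + 3/23 → 6/23
merge 3/23 + 7/46 → 13/46
merge 5/23 + 11/46 → 21/46
merge 6/23 + 13/46 → 25/46
merge 21/46 + 25/46 → 1
L = 3/23 + 6/23 + 13/46 + 21/46 + 25/46 + 1 = 123/46 ≈ 2.674 bits/symbol.

2.674 bits/symbol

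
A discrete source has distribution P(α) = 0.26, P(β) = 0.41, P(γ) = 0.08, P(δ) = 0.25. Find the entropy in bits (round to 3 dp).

H = −Σ pᵢ log₂ pᵢ.
−0.26·log₂(0.26) = 0.5053
−0.41·log₂(0.41) = 0.5274
−0.08·log₂(0.08) = 0.2915
−0.25·log₂(0.25) = 0.5000
Sum ≈ 1.8242 → 1.824 bits.

1.824 bits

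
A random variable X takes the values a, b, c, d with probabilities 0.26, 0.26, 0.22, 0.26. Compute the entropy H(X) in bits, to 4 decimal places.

1.9964 bits

H = −Σ pᵢ log₂ pᵢ.
−0.26·log₂(0.26) = 0.5053
−0.26·log₂(0.26) = 0.5053
−0.22·log₂(0.22) = 0.4806
−0.26·log₂(0.26) = 0.5053
Sum ≈ 1.9964 → 1.9964 bits.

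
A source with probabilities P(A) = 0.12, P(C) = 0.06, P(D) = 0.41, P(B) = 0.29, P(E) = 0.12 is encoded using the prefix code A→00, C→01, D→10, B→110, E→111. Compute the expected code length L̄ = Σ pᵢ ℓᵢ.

2.41 bits/symbol

L̄ = Σ pᵢ·ℓᵢ = 0.12·2 + 0.06·2 + 0.41·2 + 0.29·3 + 0.12·3 = 2.41 bits/symbol.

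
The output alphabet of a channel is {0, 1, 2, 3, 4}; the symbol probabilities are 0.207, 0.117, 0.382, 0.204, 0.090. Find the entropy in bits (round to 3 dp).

H = −Σ pᵢ log₂ pᵢ.
−0.207·log₂(0.207) = 0.4704
−0.117·log₂(0.117) = 0.3622
−0.382·log₂(0.382) = 0.5304
−0.204·log₂(0.204) = 0.4678
−0.090·log₂(0.090) = 0.3127
Sum ≈ 2.1434 → 2.143 bits.

2.143 bits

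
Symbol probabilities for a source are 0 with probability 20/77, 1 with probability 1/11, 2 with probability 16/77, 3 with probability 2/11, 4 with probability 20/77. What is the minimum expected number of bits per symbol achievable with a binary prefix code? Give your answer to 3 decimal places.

Repeatedly combine the two least-probable nodes; the expected code length is the sum of the merged weights.
merge 1/11 + 2/11 → 3/11
merge 16/77 + 20/77 → 36/77
merge 20/77 + 3/11 → 41/77
merge 36/77 + 41/77 → 1
L = 3/11 + 36/77 + 41/77 + 1 = 25/11 ≈ 2.273 bits/symbol.

2.273 bits/symbol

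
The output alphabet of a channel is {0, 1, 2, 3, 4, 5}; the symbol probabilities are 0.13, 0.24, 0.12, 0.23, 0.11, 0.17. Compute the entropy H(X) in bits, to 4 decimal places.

H = −Σ pᵢ log₂ pᵢ.
−0.13·log₂(0.13) = 0.3826
−0.24·log₂(0.24) = 0.4941
−0.12·log₂(0.12) = 0.3671
−0.23·log₂(0.23) = 0.4877
−0.11·log₂(0.11) = 0.3503
−0.17·log₂(0.17) = 0.4346
Sum ≈ 2.5164 → 2.5164 bits.

2.5164 bits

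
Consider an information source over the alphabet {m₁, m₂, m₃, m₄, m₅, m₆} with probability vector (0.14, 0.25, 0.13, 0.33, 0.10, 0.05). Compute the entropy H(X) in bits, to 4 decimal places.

2.3559 bits

H = −Σ pᵢ log₂ pᵢ.
−0.14·log₂(0.14) = 0.3971
−0.25·log₂(0.25) = 0.5000
−0.13·log₂(0.13) = 0.3826
−0.33·log₂(0.33) = 0.5278
−0.10·log₂(0.10) = 0.3322
−0.05·log₂(0.05) = 0.2161
Sum ≈ 2.3559 → 2.3559 bits.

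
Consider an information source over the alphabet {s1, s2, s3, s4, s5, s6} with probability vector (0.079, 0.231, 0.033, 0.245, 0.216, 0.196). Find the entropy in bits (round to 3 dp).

2.376 bits

H = −Σ pᵢ log₂ pᵢ.
−0.079·log₂(0.079) = 0.2893
−0.231·log₂(0.231) = 0.4883
−0.033·log₂(0.033) = 0.1624
−0.245·log₂(0.245) = 0.4971
−0.216·log₂(0.216) = 0.4776
−0.196·log₂(0.196) = 0.4608
Sum ≈ 2.3756 → 2.376 bits.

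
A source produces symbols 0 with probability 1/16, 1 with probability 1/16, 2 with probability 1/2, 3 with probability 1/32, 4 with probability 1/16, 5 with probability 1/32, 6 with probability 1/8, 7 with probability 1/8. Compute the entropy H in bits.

2.3125 bits

Each probability is a power of 1/2, so log₂(1/p) is an integer.
H = Σ p·log₂(1/p) = 1/16·4 + 1/16·4 + 1/2·1 + 1/32·5 + 1/16·4 + 1/32·5 + 1/8·3 + 1/8·3 = 2.3125 bits.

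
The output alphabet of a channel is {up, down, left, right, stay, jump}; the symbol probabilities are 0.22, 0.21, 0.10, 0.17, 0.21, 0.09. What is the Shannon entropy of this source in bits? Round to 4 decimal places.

2.5057 bits

H = −Σ pᵢ log₂ pᵢ.
−0.22·log₂(0.22) = 0.4806
−0.21·log₂(0.21) = 0.4728
−0.10·log₂(0.10) = 0.3322
−0.17·log₂(0.17) = 0.4346
−0.21·log₂(0.21) = 0.4728
−0.09·log₂(0.09) = 0.3127
Sum ≈ 2.5057 → 2.5057 bits.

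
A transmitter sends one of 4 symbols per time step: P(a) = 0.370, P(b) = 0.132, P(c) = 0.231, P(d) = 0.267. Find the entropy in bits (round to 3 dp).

1.913 bits

H = −Σ pᵢ log₂ pᵢ.
−0.370·log₂(0.370) = 0.5307
−0.132·log₂(0.132) = 0.3856
−0.231·log₂(0.231) = 0.4883
−0.267·log₂(0.267) = 0.5087
Sum ≈ 1.9134 → 1.913 bits.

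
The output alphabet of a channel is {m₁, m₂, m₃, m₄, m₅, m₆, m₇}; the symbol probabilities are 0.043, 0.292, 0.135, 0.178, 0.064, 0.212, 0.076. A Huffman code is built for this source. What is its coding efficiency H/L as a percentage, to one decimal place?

Entropy H = −Σ p log₂ p ≈ 2.5578 bits.
Huffman merges: 43/1000+8/125→107/1000; 19/250+107/1000→183/1000; 27/200+89/500→313/1000; 183/1000+53/250→79/200; 73/250+313/1000→121/200; 79/200+121/200→1. L = 2603/1000 ≈ 2.6030.
Efficiency = H/L = 2.5578/2.6030 = 98.3%.

98.3%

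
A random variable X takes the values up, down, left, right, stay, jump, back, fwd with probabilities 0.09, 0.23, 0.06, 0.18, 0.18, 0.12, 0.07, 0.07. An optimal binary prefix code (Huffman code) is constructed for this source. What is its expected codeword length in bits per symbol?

2.88 bits/symbol

Repeatedly combine the two least-probable nodes; the expected code length is the sum of the merged weights.
merge 3/50 + 7/100 → 13/100
merge 7/100 + 9/100 → 4/25
merge 3/25 + 13/100 → 1/4
merge 4/25 + 9/50 → 17/50
merge 9/50 + 23/100 → 41/100
merge 1/4 + 17/50 → 59/100
merge 41/100 + 59/100 → 1
L = 13/100 + 4/25 + 1/4 + 17/50 + 41/100 + 59/100 + 1 = 72/25 = 2.88 bits/symbol.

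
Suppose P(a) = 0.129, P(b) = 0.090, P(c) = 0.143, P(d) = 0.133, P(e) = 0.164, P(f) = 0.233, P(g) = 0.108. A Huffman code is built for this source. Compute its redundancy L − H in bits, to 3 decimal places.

Entropy H = −Σ p log₂ p ≈ 2.7463 bits.
Huffman merges: 9/100+27/250→99/500; 129/1000+133/1000→131/500; 143/1000+41/250→307/1000; 99/500+233/1000→431/1000; 131/500+307/1000→569/1000; 431/1000+569/1000→1. L = 2767/1000 ≈ 2.7670.
L − H = 2.7670 − 2.7463 = 0.021 bits.

0.021 bits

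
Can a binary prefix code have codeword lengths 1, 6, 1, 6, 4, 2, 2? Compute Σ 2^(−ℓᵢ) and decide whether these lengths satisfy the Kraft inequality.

With common denominator 2^6 = 64: Σ 2^(−ℓᵢ) = 32/64 + 1/64 + 32/64 + 1/64 + 4/64 + 16/64 + 16/64 = 102/64 = 1.59375.
Kraft's inequality requires Σ ≤ 1; here Σ = 1.59375 > 1, so no such prefix code exists.

1.59375; no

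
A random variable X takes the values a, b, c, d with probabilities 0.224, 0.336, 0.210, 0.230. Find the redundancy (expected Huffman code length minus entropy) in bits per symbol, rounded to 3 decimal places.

0.027 bits

Entropy H = −Σ p log₂ p ≈ 1.9727 bits.
Huffman merges: 21/100+28/125→217/500; 23/100+42/125→283/500; 217/500+283/500→1. L = 2 ≈ 2.0000.
L − H = 2.0000 − 1.9727 = 0.027 bits.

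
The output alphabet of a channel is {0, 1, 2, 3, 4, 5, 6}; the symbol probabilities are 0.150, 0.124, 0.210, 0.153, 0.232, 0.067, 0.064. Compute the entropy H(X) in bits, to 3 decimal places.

H = −Σ pᵢ log₂ pᵢ.
−0.150·log₂(0.150) = 0.4105
−0.124·log₂(0.124) = 0.3734
−0.210·log₂(0.210) = 0.4728
−0.153·log₂(0.153) = 0.4144
−0.232·log₂(0.232) = 0.4890
−0.067·log₂(0.067) = 0.2613
−0.064·log₂(0.064) = 0.2538
Sum ≈ 2.6753 → 2.675 bits.

2.675 bits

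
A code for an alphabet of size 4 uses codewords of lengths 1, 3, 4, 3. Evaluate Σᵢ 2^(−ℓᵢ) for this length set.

With common denominator 2^4 = 16: Σ 2^(−ℓᵢ) = 8/16 + 2/16 + 1/16 + 2/16 = 13/16 = 0.8125.

0.8125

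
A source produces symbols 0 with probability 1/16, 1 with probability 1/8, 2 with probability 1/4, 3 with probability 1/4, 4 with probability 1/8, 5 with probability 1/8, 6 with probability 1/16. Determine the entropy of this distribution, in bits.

Each probability is a power of 1/2, so log₂(1/p) is an integer.
H = Σ p·log₂(1/p) = 1/16·4 + 1/8·3 + 1/4·2 + 1/4·2 + 1/8·3 + 1/8·3 + 1/16·4 = 2.625 bits.

2.625 bits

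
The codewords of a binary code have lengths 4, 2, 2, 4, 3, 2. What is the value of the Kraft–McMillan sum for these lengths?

1

With common denominator 2^4 = 16: Σ 2^(−ℓᵢ) = 1/16 + 4/16 + 4/16 + 1/16 + 2/16 + 4/16 = 16/16 = 1.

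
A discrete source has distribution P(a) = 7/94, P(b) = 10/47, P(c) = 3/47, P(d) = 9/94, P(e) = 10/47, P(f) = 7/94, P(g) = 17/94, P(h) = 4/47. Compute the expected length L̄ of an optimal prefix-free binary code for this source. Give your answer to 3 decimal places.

2.872 bits/symbol

Repeatedly combine the two least-probable nodes; the expected code length is the sum of the merged weights.
merge 3/47 + 7/94 → 13/94
merge 7/94 + 4/47 → 15/94
merge 9/94 + 13/94 → 11/47
merge 15/94 + 17/94 → 16/47
merge 10/47 + 10/47 → 20/47
merge 11/47 + 16/47 → 27/47
merge 20/47 + 27/47 → 1
L = 13/94 + 15/94 + 11/47 + 16/47 + 20/47 + 27/47 + 1 = 135/47 ≈ 2.872 bits/symbol.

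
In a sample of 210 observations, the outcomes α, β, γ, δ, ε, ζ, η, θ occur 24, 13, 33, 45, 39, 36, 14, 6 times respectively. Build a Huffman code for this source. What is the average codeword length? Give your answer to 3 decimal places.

2.848 bits/symbol

Probabilities are the counts divided by 210.
Repeatedly combine the two least-probable nodes; the expected code length is the sum of the merged weights.
merge 1/35 + 13/210 → 19/210
merge 1/15 + 19/210 → 11/70
merge 4/35 + 11/70 → 19/70
merge 11/70 + 6/35 → 23/70
merge 13/70 + 3/14 → 2/5
merge 19/70 + 23/70 → 3/5
merge 2/5 + 3/5 → 1
L = 19/210 + 11/70 + 19/70 + 23/70 + 2/5 + 3/5 + 1 = 299/105 ≈ 2.848 bits/symbol.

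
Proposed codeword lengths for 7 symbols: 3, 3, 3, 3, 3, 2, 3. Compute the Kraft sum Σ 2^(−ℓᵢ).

1

With common denominator 2^3 = 8: Σ 2^(−ℓᵢ) = 1/8 + 1/8 + 1/8 + 1/8 + 1/8 + 2/8 + 1/8 = 8/8 = 1.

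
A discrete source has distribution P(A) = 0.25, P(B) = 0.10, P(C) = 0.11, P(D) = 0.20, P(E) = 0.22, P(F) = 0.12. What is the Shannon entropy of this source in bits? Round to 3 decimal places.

2.495 bits

H = −Σ pᵢ log₂ pᵢ.
−0.25·log₂(0.25) = 0.5000
−0.10·log₂(0.10) = 0.3322
−0.11·log₂(0.11) = 0.3503
−0.20·log₂(0.20) = 0.4644
−0.22·log₂(0.22) = 0.4806
−0.12·log₂(0.12) = 0.3671
Sum ≈ 2.4945 → 2.495 bits.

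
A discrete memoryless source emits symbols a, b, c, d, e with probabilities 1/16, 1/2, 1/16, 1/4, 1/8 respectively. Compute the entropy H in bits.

1.875 bits

Each probability is a power of 1/2, so log₂(1/p) is an integer.
H = Σ p·log₂(1/p) = 1/16·4 + 1/2·1 + 1/16·4 + 1/4·2 + 1/8·3 = 1.875 bits.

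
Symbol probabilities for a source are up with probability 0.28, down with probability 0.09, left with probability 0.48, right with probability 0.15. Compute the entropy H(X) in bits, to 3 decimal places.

1.746 bits

H = −Σ pᵢ log₂ pᵢ.
−0.28·log₂(0.28) = 0.5142
−0.09·log₂(0.09) = 0.3127
−0.48·log₂(0.48) = 0.5083
−0.15·log₂(0.15) = 0.4105
Sum ≈ 1.7457 → 1.746 bits.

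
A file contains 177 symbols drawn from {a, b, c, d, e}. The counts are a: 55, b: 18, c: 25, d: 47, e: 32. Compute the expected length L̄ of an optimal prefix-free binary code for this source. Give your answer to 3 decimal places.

Probabilities are the counts divided by 177.
Repeatedly combine the two least-probable nodes; the expected code length is the sum of the merged weights.
merge 6/59 + 25/177 → 43/177
merge 32/177 + 43/177 → 25/59
merge 47/177 + 55/177 → 34/59
merge 25/59 + 34/59 → 1
L = 43/177 + 25/59 + 34/59 + 1 = 397/177 ≈ 2.243 bits/symbol.

2.243 bits/symbol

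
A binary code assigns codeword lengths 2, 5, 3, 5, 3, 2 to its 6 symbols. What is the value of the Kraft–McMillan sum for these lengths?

With common denominator 2^5 = 32: Σ 2^(−ℓᵢ) = 8/32 + 1/32 + 4/32 + 1/32 + 4/32 + 8/32 = 26/32 = 0.8125.

0.8125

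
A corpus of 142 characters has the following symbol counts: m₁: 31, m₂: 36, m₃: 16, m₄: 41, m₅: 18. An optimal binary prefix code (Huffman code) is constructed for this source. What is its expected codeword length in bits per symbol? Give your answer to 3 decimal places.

2.239 bits/symbol

Probabilities are the counts divided by 142.
Repeatedly combine the two least-probable nodes; the expected code length is the sum of the merged weights.
merge 8/71 + 9/71 → 17/71
merge 31/142 + 17/71 → 65/142
merge 18/71 + 41/142 → 77/142
merge 65/142 + 77/142 → 1
L = 17/71 + 65/142 + 77/142 + 1 = 159/71 ≈ 2.239 bits/symbol.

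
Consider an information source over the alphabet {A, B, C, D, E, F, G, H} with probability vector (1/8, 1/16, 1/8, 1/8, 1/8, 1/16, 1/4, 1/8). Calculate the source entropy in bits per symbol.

Each probability is a power of 1/2, so log₂(1/p) is an integer.
H = Σ p·log₂(1/p) = 1/8·3 + 1/16·4 + 1/8·3 + 1/8·3 + 1/8·3 + 1/16·4 + 1/4·2 + 1/8·3 = 2.875 bits.

2.875 bits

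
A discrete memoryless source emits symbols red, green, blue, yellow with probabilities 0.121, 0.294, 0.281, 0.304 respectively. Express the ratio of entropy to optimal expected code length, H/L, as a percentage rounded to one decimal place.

Entropy H = −Σ p log₂ p ≈ 1.9248 bits.
Huffman merges: 121/1000+281/1000→201/500; 147/500+38/125→299/500; 201/500+299/500→1. L = 2 ≈ 2.0000.
Efficiency = H/L = 1.9248/2.0000 = 96.2%.

96.2%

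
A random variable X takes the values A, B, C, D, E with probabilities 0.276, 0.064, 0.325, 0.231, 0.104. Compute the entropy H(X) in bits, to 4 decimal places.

2.1213 bits

H = −Σ pᵢ log₂ pᵢ.
−0.276·log₂(0.276) = 0.5126
−0.064·log₂(0.064) = 0.2538
−0.325·log₂(0.325) = 0.5270
−0.231·log₂(0.231) = 0.4883
−0.104·log₂(0.104) = 0.3396
Sum ≈ 2.1213 → 2.1213 bits.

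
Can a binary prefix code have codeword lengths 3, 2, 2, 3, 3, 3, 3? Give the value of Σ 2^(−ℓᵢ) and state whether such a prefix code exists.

1.125; no

With common denominator 2^3 = 8: Σ 2^(−ℓᵢ) = 1/8 + 2/8 + 2/8 + 1/8 + 1/8 + 1/8 + 1/8 = 9/8 = 1.125.
Kraft's inequality requires Σ ≤ 1; here Σ = 1.125 > 1, so no such prefix code exists.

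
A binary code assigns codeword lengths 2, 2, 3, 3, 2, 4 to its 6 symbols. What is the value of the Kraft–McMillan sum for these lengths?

1.0625

With common denominator 2^4 = 16: Σ 2^(−ℓᵢ) = 4/16 + 4/16 + 2/16 + 2/16 + 4/16 + 1/16 = 17/16 = 1.0625.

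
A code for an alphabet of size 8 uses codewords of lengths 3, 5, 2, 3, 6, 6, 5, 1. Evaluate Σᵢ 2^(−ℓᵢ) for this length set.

1.09375

With common denominator 2^6 = 64: Σ 2^(−ℓᵢ) = 8/64 + 2/64 + 16/64 + 8/64 + 1/64 + 1/64 + 2/64 + 32/64 = 70/64 = 1.09375.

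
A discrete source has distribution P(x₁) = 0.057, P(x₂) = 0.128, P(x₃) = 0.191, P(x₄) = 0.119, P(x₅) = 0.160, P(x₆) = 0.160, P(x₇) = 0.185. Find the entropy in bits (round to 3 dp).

H = −Σ pᵢ log₂ pᵢ.
−0.057·log₂(0.057) = 0.2356
−0.128·log₂(0.128) = 0.3796
−0.191·log₂(0.191) = 0.4562
−0.119·log₂(0.119) = 0.3654
−0.160·log₂(0.160) = 0.4230
−0.160·log₂(0.160) = 0.4230
−0.185·log₂(0.185) = 0.4504
Sum ≈ 2.7332 → 2.733 bits.

2.733 bits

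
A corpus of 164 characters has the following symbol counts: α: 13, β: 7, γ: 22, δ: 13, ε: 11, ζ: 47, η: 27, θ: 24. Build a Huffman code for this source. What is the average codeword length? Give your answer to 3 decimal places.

2.817 bits/symbol

Probabilities are the counts divided by 164.
Repeatedly combine the two least-probable nodes; the expected code length is the sum of the merged weights.
merge 7/164 + 11/164 → 9/82
merge 13/164 + 13/164 → 13/82
merge 9/82 + 11/82 → 10/41
merge 6/41 + 13/82 → 25/82
merge 27/164 + 10/41 → 67/164
merge 47/164 + 25/82 → 97/164
merge 67/164 + 97/164 → 1
L = 9/82 + 13/82 + 10/41 + 25/82 + 67/164 + 97/164 + 1 = 231/82 ≈ 2.817 bits/symbol.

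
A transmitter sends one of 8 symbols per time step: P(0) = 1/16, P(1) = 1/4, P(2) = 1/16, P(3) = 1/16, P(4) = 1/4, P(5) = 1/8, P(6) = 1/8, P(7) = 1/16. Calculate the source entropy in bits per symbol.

2.75 bits

Each probability is a power of 1/2, so log₂(1/p) is an integer.
H = Σ p·log₂(1/p) = 1/16·4 + 1/4·2 + 1/16·4 + 1/16·4 + 1/4·2 + 1/8·3 + 1/8·3 + 1/16·4 = 2.75 bits.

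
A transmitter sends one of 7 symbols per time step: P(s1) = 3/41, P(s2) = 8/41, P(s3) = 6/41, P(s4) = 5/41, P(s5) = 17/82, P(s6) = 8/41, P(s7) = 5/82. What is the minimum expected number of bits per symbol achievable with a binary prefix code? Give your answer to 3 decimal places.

2.732 bits/symbol

Repeatedly combine the two least-probable nodes; the expected code length is the sum of the merged weights.
merge 5/82 + 3/41 → 11/82
merge 5/41 + 11/82 → 21/82
merge 6/41 + 8/41 → 14/41
merge 8/41 + 17/82 → 33/82
merge 21/82 + 14/41 → 49/82
merge 33/82 + 49/82 → 1
L = 11/82 + 21/82 + 14/41 + 33/82 + 49/82 + 1 = 112/41 ≈ 2.732 bits/symbol.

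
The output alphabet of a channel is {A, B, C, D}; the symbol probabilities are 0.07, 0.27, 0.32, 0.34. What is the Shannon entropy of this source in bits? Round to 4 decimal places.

1.8338 bits

H = −Σ pᵢ log₂ pᵢ.
−0.07·log₂(0.07) = 0.2686
−0.27·log₂(0.27) = 0.5100
−0.32·log₂(0.32) = 0.5260
−0.34·log₂(0.34) = 0.5292
Sum ≈ 1.8338 → 1.8338 bits.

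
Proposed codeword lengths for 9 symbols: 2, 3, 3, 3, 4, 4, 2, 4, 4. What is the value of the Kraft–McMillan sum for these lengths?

1.125

With common denominator 2^4 = 16: Σ 2^(−ℓᵢ) = 4/16 + 2/16 + 2/16 + 2/16 + 1/16 + 1/16 + 4/16 + 1/16 + 1/16 = 18/16 = 1.125.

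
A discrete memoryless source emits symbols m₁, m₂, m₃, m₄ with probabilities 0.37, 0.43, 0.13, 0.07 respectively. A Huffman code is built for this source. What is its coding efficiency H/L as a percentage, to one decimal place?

96.4%

Entropy H = −Σ p log₂ p ≈ 1.7055 bits.
Huffman merges: 7/100+13/100→1/5; 1/5+37/100→57/100; 43/100+57/100→1. L = 177/100 ≈ 1.7700.
Efficiency = H/L = 1.7055/1.7700 = 96.4%.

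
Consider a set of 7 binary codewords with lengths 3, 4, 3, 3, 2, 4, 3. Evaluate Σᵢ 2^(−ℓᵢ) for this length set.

With common denominator 2^4 = 16: Σ 2^(−ℓᵢ) = 2/16 + 1/16 + 2/16 + 2/16 + 4/16 + 1/16 + 2/16 = 14/16 = 0.875.

0.875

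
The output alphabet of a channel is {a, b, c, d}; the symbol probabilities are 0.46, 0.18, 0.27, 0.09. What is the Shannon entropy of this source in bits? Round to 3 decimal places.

1.783 bits

H = −Σ pᵢ log₂ pᵢ.
−0.46·log₂(0.46) = 0.5153
−0.18·log₂(0.18) = 0.4453
−0.27·log₂(0.27) = 0.5100
−0.09·log₂(0.09) = 0.3127
Sum ≈ 1.7833 → 1.783 bits.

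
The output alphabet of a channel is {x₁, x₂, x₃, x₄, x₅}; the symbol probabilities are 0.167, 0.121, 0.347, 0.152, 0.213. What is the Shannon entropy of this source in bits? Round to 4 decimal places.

H = −Σ pᵢ log₂ pᵢ.
−0.167·log₂(0.167) = 0.4312
−0.121·log₂(0.121) = 0.3687
−0.347·log₂(0.347) = 0.5299
−0.152·log₂(0.152) = 0.4131
−0.213·log₂(0.213) = 0.4752
Sum ≈ 2.2181 → 2.2181 bits.

2.2181 bits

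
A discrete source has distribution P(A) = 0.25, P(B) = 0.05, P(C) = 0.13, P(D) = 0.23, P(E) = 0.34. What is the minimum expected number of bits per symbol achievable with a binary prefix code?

Repeatedly combine the two least-probable nodes; the expected code length is the sum of the merged weights.
merge 1/20 + 13/100 → 9/50
merge 9/50 + 23/100 → 41/100
merge 1/4 + 17/50 → 59/100
merge 41/100 + 59/100 → 1
L = 9/50 + 41/100 + 59/100 + 1 = 109/50 = 2.18 bits/symbol.

2.18 bits/symbol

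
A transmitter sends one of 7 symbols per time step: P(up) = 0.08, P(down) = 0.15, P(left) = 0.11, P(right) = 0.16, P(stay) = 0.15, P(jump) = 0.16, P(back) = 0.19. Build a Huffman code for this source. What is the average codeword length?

2.81 bits/symbol

Repeatedly combine the two least-probable nodes; the expected code length is the sum of the merged weights.
merge 2/25 + 11/100 → 19/100
merge 3/20 + 3/20 → 3/10
merge 4/25 + 4/25 → 8/25
merge 19/100 + 19/100 → 19/50
merge 3/10 + 8/25 → 31/50
merge 19/50 + 31/50 → 1
L = 19/100 + 3/10 + 8/25 + 19/50 + 31/50 + 1 = 281/100 = 2.81 bits/symbol.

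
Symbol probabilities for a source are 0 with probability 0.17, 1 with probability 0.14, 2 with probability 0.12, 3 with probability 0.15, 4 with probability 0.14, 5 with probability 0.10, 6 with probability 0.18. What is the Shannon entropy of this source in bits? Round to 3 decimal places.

H = −Σ pᵢ log₂ pᵢ.
−0.17·log₂(0.17) = 0.4346
−0.14·log₂(0.14) = 0.3971
−0.12·log₂(0.12) = 0.3671
−0.15·log₂(0.15) = 0.4105
−0.14·log₂(0.14) = 0.3971
−0.10·log₂(0.10) = 0.3322
−0.18·log₂(0.18) = 0.4453
Sum ≈ 2.7839 → 2.784 bits.

2.784 bits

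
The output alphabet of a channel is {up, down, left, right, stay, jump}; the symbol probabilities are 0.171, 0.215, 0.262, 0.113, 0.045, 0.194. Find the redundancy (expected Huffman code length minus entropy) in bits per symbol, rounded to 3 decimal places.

0.052 bits

Entropy H = −Σ p log₂ p ≈ 2.4345 bits.
Huffman merges: 9/200+113/1000→79/500; 79/500+171/1000→329/1000; 97/500+43/200→409/1000; 131/500+329/1000→591/1000; 409/1000+591/1000→1. L = 2487/1000 ≈ 2.4870.
L − H = 2.4870 − 2.4345 = 0.052 bits.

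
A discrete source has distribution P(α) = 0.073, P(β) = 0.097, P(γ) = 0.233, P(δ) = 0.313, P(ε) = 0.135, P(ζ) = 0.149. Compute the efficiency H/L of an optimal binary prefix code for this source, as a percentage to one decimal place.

98.4%

Entropy H = −Σ p log₂ p ≈ 2.4156 bits.
Huffman merges: 73/1000+97/1000→17/100; 27/200+149/1000→71/250; 17/100+233/1000→403/1000; 71/250+313/1000→597/1000; 403/1000+597/1000→1. L = 1227/500 ≈ 2.4540.
Efficiency = H/L = 2.4156/2.4540 = 98.4%.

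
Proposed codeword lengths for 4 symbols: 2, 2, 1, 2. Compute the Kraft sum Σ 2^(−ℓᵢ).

With common denominator 2^2 = 4: Σ 2^(−ℓᵢ) = 1/4 + 1/4 + 2/4 + 1/4 = 5/4 = 1.25.

1.25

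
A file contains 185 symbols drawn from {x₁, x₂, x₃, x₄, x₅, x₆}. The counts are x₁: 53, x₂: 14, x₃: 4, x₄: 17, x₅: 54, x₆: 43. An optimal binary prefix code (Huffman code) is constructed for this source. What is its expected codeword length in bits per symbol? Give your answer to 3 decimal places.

Probabilities are the counts divided by 185.
Repeatedly combine the two least-probable nodes; the expected code length is the sum of the merged weights.
merge 4/185 + 14/185 → 18/185
merge 17/185 + 18/185 → 7/37
merge 7/37 + 43/185 → 78/185
merge 53/185 + 54/185 → 107/185
merge 78/185 + 107/185 → 1
L = 18/185 + 7/37 + 78/185 + 107/185 + 1 = 423/185 ≈ 2.286 bits/symbol.

2.286 bits/symbol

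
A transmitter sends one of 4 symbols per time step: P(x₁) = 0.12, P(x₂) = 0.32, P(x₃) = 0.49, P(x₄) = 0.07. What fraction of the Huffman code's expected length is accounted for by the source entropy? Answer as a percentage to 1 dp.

Entropy H = −Σ p log₂ p ≈ 1.6659 bits.
Huffman merges: 7/100+3/25→19/100; 19/100+8/25→51/100; 49/100+51/100→1. L = 17/10 ≈ 1.7000.
Efficiency = H/L = 1.6659/1.7000 = 98.0%.

98.0%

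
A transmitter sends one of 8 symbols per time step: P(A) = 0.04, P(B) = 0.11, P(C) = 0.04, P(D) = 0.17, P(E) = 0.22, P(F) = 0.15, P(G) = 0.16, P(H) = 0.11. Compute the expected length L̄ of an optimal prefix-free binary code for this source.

2.86 bits/symbol

Repeatedly combine the two least-probable nodes; the expected code length is the sum of the merged weights.
merge 1/25 + 1/25 → 2/25
merge 2/25 + 11/100 → 19/100
merge 11/100 + 3/20 → 13/50
merge 4/25 + 17/100 → 33/100
merge 19/100 + 11/50 → 41/100
merge 13/50 + 33/100 → 59/100
merge 41/100 + 59/100 → 1
L = 2/25 + 19/100 + 13/50 + 33/100 + 41/100 + 59/100 + 1 = 143/50 = 2.86 bits/symbol.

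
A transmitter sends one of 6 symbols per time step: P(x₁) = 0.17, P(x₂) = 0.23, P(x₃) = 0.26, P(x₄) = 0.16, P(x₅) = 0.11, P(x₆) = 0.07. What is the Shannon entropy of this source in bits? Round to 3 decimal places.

2.469 bits

H = −Σ pᵢ log₂ pᵢ.
−0.17·log₂(0.17) = 0.4346
−0.23·log₂(0.23) = 0.4877
−0.26·log₂(0.26) = 0.5053
−0.16·log₂(0.16) = 0.4230
−0.11·log₂(0.11) = 0.3503
−0.07·log₂(0.07) = 0.2686
Sum ≈ 2.4694 → 2.469 bits.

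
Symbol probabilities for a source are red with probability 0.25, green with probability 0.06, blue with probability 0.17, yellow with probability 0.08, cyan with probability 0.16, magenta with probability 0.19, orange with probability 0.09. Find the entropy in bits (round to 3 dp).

H = −Σ pᵢ log₂ pᵢ.
−0.25·log₂(0.25) = 0.5000
−0.06·log₂(0.06) = 0.2435
−0.17·log₂(0.17) = 0.4346
−0.08·log₂(0.08) = 0.2915
−0.16·log₂(0.16) = 0.4230
−0.19·log₂(0.19) = 0.4552
−0.09·log₂(0.09) = 0.3127
Sum ≈ 2.6605 → 2.661 bits.

2.661 bits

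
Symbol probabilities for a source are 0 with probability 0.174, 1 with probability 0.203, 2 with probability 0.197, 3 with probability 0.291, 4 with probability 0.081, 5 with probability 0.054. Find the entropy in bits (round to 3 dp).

H = −Σ pᵢ log₂ pᵢ.
−0.174·log₂(0.174) = 0.4390
−0.203·log₂(0.203) = 0.4670
−0.197·log₂(0.197) = 0.4617
−0.291·log₂(0.291) = 0.5182
−0.081·log₂(0.081) = 0.2937
−0.054·log₂(0.054) = 0.2274
Sum ≈ 2.4070 → 2.407 bits.

2.407 bits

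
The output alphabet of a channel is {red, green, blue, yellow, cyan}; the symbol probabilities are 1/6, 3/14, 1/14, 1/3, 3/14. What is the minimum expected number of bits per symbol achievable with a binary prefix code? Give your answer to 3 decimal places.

Repeatedly combine the two least-probable nodes; the expected code length is the sum of the merged weights.
merge 1/14 + 1/6 → 5/21
merge 3/14 + 3/14 → 3/7
merge 5/21 + 1/3 → 4/7
merge 3/7 + 4/7 → 1
L = 5/21 + 3/7 + 4/7 + 1 = 47/21 ≈ 2.238 bits/symbol.

2.238 bits/symbol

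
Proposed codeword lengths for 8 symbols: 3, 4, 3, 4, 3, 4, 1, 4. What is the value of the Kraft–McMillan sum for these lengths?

1.125

With common denominator 2^4 = 16: Σ 2^(−ℓᵢ) = 2/16 + 1/16 + 2/16 + 1/16 + 2/16 + 1/16 + 8/16 + 1/16 = 18/16 = 1.125.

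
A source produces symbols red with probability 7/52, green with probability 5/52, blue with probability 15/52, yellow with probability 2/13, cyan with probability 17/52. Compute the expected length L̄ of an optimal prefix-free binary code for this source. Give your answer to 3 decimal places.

Repeatedly combine the two least-probable nodes; the expected code length is the sum of the merged weights.
merge 5/52 + 7/52 → 3/13
merge 2/13 + 3/13 → 5/13
merge 15/52 + 17/52 → 8/13
merge 5/13 + 8/13 → 1
L = 3/13 + 5/13 + 8/13 + 1 = 29/13 ≈ 2.231 bits/symbol.

2.231 bits/symbol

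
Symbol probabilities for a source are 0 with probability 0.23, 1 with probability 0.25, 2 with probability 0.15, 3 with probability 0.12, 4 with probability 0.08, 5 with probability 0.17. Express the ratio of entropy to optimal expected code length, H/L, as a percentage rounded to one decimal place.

98.9%

Entropy H = −Σ p log₂ p ≈ 2.4914 bits.
Huffman merges: 2/25+3/25→1/5; 3/20+17/100→8/25; 1/5+23/100→43/100; 1/4+8/25→57/100; 43/100+57/100→1. L = 63/25 ≈ 2.5200.
Efficiency = H/L = 2.4914/2.5200 = 98.9%.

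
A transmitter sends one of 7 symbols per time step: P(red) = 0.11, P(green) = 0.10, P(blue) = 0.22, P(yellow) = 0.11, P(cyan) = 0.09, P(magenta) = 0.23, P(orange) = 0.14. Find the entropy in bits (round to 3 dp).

H = −Σ pᵢ log₂ pᵢ.
−0.11·log₂(0.11) = 0.3503
−0.10·log₂(0.10) = 0.3322
−0.22·log₂(0.22) = 0.4806
−0.11·log₂(0.11) = 0.3503
−0.09·log₂(0.09) = 0.3127
−0.23·log₂(0.23) = 0.4877
−0.14·log₂(0.14) = 0.3971
Sum ≈ 2.7108 → 2.711 bits.

2.711 bits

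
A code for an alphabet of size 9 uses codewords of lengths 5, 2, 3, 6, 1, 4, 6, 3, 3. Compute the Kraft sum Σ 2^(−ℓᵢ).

1.25

With common denominator 2^6 = 64: Σ 2^(−ℓᵢ) = 2/64 + 16/64 + 8/64 + 1/64 + 32/64 + 4/64 + 1/64 + 8/64 + 8/64 = 80/64 = 1.25.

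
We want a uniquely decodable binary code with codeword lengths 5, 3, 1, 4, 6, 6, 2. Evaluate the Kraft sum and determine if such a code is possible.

With common denominator 2^6 = 64: Σ 2^(−ℓᵢ) = 2/64 + 8/64 + 32/64 + 4/64 + 1/64 + 1/64 + 16/64 = 64/64 = 1.
Kraft's inequality requires Σ ≤ 1; here Σ = 1 ≤ 1, so such a prefix code exists.

1; yes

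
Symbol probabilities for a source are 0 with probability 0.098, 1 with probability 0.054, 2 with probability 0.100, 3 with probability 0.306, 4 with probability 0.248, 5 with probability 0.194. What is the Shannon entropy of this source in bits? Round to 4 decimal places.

H = −Σ pᵢ log₂ pᵢ.
−0.098·log₂(0.098) = 0.3284
−0.054·log₂(0.054) = 0.2274
−0.100·log₂(0.100) = 0.3322
−0.306·log₂(0.306) = 0.5228
−0.248·log₂(0.248) = 0.4989
−0.194·log₂(0.194) = 0.4590
Sum ≈ 2.3686 → 2.3686 bits.

2.3686 bits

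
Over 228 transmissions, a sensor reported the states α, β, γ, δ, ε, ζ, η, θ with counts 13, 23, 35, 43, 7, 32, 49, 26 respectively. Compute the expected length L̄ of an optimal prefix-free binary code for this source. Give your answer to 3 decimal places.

2.873 bits/symbol

Probabilities are the counts divided by 228.
Repeatedly combine the two least-probable nodes; the expected code length is the sum of the merged weights.
merge 7/228 + 13/228 → 5/57
merge 5/57 + 23/228 → 43/228
merge 13/114 + 8/57 → 29/114
merge 35/228 + 43/228 → 13/38
merge 43/228 + 49/228 → 23/57
merge 29/114 + 13/38 → 34/57
merge 23/57 + 34/57 → 1
L = 5/57 + 43/228 + 29/114 + 13/38 + 23/57 + 34/57 + 1 = 655/228 ≈ 2.873 bits/symbol.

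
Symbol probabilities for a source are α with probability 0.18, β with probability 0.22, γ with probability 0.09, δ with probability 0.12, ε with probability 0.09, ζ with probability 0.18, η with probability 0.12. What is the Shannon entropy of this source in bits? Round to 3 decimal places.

H = −Σ pᵢ log₂ pᵢ.
−0.18·log₂(0.18) = 0.4453
−0.22·log₂(0.22) = 0.4806
−0.09·log₂(0.09) = 0.3127
−0.12·log₂(0.12) = 0.3671
−0.09·log₂(0.09) = 0.3127
−0.18·log₂(0.18) = 0.4453
−0.12·log₂(0.12) = 0.3671
Sum ≈ 2.7306 → 2.731 bits.

2.731 bits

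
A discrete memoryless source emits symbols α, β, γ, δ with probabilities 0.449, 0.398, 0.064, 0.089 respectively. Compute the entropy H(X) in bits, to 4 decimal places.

1.6121 bits

H = −Σ pᵢ log₂ pᵢ.
−0.449·log₂(0.449) = 0.5187
−0.398·log₂(0.398) = 0.5290
−0.064·log₂(0.064) = 0.2538
−0.089·log₂(0.089) = 0.3106
Sum ≈ 1.6121 → 1.6121 bits.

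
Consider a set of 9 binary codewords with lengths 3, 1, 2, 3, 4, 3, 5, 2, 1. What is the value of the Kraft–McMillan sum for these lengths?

1.96875

With common denominator 2^5 = 32: Σ 2^(−ℓᵢ) = 4/32 + 16/32 + 8/32 + 4/32 + 2/32 + 4/32 + 1/32 + 8/32 + 16/32 = 63/32 = 1.96875.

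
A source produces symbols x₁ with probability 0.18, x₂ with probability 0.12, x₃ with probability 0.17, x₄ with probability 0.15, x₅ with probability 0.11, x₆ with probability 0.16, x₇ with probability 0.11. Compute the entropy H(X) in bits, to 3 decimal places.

H = −Σ pᵢ log₂ pᵢ.
−0.18·log₂(0.18) = 0.4453
−0.12·log₂(0.12) = 0.3671
−0.17·log₂(0.17) = 0.4346
−0.15·log₂(0.15) = 0.4105
−0.11·log₂(0.11) = 0.3503
−0.16·log₂(0.16) = 0.4230
−0.11·log₂(0.11) = 0.3503
Sum ≈ 2.7811 → 2.781 bits.

2.781 bits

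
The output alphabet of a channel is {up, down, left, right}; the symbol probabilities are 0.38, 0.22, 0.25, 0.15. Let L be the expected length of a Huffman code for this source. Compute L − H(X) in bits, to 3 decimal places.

0.068 bits

Entropy H = −Σ p log₂ p ≈ 1.9216 bits.
Huffman merges: 3/20+11/50→37/100; 1/4+37/100→31/50; 19/50+31/50→1. L = 199/100 ≈ 1.9900.
L − H = 1.9900 − 1.9216 = 0.068 bits.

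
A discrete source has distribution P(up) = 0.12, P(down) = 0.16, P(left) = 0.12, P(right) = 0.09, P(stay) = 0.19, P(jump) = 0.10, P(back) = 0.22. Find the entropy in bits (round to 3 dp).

2.738 bits

H = −Σ pᵢ log₂ pᵢ.
−0.12·log₂(0.12) = 0.3671
−0.16·log₂(0.16) = 0.4230
−0.12·log₂(0.12) = 0.3671
−0.09·log₂(0.09) = 0.3127
−0.19·log₂(0.19) = 0.4552
−0.10·log₂(0.10) = 0.3322
−0.22·log₂(0.22) = 0.4806
Sum ≈ 2.7378 → 2.738 bits.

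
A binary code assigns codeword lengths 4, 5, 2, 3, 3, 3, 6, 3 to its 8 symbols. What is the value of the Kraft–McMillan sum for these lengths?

0.859375

With common denominator 2^6 = 64: Σ 2^(−ℓᵢ) = 4/64 + 2/64 + 16/64 + 8/64 + 8/64 + 8/64 + 1/64 + 8/64 = 55/64 = 0.859375.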